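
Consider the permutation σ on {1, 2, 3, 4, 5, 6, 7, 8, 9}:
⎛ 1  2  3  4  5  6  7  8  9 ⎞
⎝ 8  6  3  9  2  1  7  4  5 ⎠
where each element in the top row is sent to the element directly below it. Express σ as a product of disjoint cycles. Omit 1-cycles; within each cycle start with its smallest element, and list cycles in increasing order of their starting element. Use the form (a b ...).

Start at 1 and follow images: 1 → 8 → 4 → 9 → 5 → 2 → 6 → 1, giving the cycle (1 8 4 9 5 2 6).
Continuing from each remaining unvisited element yields (1 8 4 9 5 2 6).

(1 8 4 9 5 2 6)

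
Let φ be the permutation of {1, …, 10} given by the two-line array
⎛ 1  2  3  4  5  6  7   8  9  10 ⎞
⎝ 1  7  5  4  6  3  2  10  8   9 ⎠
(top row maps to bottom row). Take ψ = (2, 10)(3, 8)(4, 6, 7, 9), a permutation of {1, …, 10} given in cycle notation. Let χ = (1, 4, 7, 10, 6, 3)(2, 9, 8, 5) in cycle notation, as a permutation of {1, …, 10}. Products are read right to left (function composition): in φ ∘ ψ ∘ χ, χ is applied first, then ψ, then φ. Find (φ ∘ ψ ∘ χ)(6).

10

Chase 6: χ(6) = 3; ψ(3) = 8; φ(8) = 10. Hence (φ ∘ ψ ∘ χ)(6) = 10.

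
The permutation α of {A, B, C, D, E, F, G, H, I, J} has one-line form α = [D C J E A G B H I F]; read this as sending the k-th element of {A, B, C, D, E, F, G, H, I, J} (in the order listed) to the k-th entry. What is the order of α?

Writing α as disjoint cycles, the cycle lengths are 5, 3, 1, 1.
The order is lcm(5, 3) = 15.

15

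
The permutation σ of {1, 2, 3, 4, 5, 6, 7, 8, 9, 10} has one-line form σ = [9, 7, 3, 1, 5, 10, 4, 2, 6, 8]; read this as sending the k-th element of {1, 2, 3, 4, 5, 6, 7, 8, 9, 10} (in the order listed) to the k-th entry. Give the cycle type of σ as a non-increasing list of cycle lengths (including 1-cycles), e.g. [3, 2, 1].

The disjoint cycles are (1, 9, 6, 10, 8, 2, 7, 4)(3)(5), with lengths 8, 1, 1 in non-increasing order.

[8, 1, 1]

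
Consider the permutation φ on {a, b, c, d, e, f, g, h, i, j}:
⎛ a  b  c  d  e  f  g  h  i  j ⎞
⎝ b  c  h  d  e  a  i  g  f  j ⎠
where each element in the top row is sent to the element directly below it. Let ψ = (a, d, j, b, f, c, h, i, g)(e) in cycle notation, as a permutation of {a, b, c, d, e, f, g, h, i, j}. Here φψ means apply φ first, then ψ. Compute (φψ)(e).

e

First apply φ: φ(e) = e, then ψ(e) = e. Thus (φψ)(e) = e.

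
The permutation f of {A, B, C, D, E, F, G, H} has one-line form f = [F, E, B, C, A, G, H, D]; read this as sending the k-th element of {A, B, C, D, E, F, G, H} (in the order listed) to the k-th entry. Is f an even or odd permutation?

odd

In disjoint-cycle form the cycle lengths are 8.
A cycle is odd iff its length is even; f has 1 even-length cycle, so sgn(f) = (−1)^1 and f is odd.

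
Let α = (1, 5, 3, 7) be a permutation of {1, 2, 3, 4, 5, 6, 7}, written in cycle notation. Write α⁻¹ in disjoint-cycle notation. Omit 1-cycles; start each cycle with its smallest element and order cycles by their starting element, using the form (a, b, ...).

(1, 7, 3, 5)

The inverse reverses each cycle.
After reversing and putting each cycle's least element first, α⁻¹ = (1, 7, 3, 5).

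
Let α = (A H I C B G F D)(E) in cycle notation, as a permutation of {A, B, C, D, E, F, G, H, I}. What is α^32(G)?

G

G lies in the 8-cycle (A H I C B G F D).
Since the cycle has length 8, α^32 acts on it the same as α^0 (32 mod 8 = 0).
So α^32(G) = G.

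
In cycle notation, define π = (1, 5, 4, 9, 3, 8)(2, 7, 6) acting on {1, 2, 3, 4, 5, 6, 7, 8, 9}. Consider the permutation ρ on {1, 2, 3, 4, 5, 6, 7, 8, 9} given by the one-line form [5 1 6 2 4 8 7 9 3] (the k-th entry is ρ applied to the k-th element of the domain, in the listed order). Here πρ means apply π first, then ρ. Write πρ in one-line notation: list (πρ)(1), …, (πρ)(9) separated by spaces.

4 7 9 3 2 1 8 5 6

For each element, apply π then ρ: 1 → 5 → 4; 2 → 7 → 7; 3 → 8 → 9; 4 → 9 → 3; 5 → 4 → 2; 6 → 2 → 1; 7 → 6 → 8; 8 → 1 → 5; 9 → 3 → 6.
Collecting the images, πρ = [4 7 9 3 2 1 8 5 6].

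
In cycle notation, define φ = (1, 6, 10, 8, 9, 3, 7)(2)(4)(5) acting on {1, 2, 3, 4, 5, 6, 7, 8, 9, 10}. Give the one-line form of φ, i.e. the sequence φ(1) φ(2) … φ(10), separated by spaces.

6 2 7 4 5 10 1 9 3 8

Image by image: 1↦6, 2↦2, 3↦7, 4↦4, 5↦5, 6↦10, 7↦1, 8↦9, 9↦3, 10↦8.
So the one-line form is 6 2 7 4 5 10 1 9 3 8.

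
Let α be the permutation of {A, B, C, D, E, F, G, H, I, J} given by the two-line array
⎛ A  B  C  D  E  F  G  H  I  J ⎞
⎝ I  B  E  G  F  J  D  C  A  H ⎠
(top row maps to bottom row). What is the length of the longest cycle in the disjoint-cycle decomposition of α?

Decomposing into disjoint cycles gives (A, I)(C, E, F, J, H)(D, G); the longest has length 5.

5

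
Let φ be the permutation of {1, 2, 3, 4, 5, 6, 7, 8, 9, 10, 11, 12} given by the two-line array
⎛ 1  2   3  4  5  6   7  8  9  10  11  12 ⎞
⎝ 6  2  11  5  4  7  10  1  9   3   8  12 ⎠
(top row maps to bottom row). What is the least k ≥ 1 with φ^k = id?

Decomposing into disjoint cycles gives cycle lengths 7, 2, 1, 1, 1.
The order of φ is the least common multiple of its cycle lengths: lcm(7, 2) = 14.

14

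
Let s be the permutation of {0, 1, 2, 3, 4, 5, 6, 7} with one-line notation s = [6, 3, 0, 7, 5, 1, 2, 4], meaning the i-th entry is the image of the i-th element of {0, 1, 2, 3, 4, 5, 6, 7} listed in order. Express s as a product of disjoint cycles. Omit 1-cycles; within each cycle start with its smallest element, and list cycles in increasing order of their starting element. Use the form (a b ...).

Start at 0 and follow images: 0 → 6 → 2 → 0, giving the cycle (0 6 2).
Continuing from each remaining unvisited element yields (0 6 2)(1 3 7 4 5).

(0 6 2)(1 3 7 4 5)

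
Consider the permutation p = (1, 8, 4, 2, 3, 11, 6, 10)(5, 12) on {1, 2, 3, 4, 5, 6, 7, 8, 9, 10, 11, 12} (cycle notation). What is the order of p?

The disjoint cycles have lengths 8, 2, 1, 1.
The order is lcm(8, 2) = 8.

8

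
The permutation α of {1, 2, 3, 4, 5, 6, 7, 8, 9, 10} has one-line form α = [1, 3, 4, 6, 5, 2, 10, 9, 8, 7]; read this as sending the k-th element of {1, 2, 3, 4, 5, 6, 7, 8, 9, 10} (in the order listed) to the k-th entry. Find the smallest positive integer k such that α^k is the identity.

4

The disjoint-cycle form of α has cycle lengths 4, 2, 2, 1, 1.
The order of α is the least common multiple of its cycle lengths: lcm(4, 2, 2) = 4.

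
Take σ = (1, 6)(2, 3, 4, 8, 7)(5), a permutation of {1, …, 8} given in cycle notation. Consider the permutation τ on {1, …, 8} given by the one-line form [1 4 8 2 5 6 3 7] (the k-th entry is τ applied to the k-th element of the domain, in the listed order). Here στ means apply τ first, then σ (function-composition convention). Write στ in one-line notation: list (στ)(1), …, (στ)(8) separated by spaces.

6 8 7 3 5 1 4 2

Chase each element through τ then σ: 1 → 1 → 6; 2 → 4 → 8; 3 → 8 → 7; 4 → 2 → 3; 5 → 5 → 5; 6 → 6 → 1; 7 → 3 → 4; 8 → 7 → 2.
Collecting the images, στ = [6 8 7 3 5 1 4 2].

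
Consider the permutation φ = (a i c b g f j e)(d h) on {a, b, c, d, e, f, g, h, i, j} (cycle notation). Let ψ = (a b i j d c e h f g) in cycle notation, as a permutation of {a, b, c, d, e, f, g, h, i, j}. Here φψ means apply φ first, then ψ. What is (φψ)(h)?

First apply φ: φ(h) = d, then ψ(d) = c. Thus (φψ)(h) = c.

c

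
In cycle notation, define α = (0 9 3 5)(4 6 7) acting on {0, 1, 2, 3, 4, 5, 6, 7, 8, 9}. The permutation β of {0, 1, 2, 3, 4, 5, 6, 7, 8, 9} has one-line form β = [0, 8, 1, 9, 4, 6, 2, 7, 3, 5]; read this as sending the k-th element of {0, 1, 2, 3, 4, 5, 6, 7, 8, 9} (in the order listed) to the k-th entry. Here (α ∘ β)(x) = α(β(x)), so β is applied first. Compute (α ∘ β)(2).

1

β(2) = 1, then α(1) = 1; composing gives (α ∘ β)(2) = 1.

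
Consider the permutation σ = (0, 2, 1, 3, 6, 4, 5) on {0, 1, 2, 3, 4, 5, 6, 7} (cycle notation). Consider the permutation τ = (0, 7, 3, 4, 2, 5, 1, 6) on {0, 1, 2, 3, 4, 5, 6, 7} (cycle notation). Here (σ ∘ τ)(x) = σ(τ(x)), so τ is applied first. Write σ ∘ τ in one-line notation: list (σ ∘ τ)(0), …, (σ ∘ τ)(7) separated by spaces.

7 4 0 5 1 3 2 6

Chase each element through τ then σ: 0 → 7 → 7; 1 → 6 → 4; 2 → 5 → 0; 3 → 4 → 5; 4 → 2 → 1; 5 → 1 → 3; 6 → 0 → 2; 7 → 3 → 6.
So σ ∘ τ in one-line form is 7 4 0 5 1 3 2 6.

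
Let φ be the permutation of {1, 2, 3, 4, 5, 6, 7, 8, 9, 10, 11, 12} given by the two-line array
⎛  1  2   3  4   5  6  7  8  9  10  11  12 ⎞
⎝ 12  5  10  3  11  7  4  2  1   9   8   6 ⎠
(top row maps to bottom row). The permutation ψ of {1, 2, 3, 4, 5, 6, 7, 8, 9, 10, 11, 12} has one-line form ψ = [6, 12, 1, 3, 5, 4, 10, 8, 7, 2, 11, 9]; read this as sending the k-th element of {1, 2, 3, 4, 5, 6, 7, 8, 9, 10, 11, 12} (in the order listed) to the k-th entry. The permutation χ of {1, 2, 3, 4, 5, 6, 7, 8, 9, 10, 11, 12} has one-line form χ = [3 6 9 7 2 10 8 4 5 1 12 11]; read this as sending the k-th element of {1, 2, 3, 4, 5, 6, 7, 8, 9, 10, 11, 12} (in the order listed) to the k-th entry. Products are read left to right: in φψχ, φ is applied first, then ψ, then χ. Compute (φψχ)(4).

3

(φψχ)(4) = χ(ψ(φ(4))). φ(4) = 3, then ψ(3) = 1, then χ(1) = 3, so the result is 3.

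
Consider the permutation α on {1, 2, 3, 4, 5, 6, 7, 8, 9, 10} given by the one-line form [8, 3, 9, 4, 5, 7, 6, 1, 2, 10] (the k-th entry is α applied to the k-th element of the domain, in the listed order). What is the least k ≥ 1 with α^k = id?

Decomposing into disjoint cycles gives cycle lengths 3, 2, 2, 1, 1, 1.
Since disjoint cycles commute, ord(α) = lcm(3, 2, 2) = 6.

6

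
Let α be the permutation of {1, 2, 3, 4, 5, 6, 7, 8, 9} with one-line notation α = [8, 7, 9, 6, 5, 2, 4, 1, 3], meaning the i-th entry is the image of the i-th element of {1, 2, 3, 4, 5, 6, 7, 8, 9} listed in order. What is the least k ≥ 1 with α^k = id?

Decomposing into disjoint cycles gives cycle lengths 4, 2, 2, 1.
The order of α is the least common multiple of its cycle lengths: lcm(4, 2, 2) = 4.

4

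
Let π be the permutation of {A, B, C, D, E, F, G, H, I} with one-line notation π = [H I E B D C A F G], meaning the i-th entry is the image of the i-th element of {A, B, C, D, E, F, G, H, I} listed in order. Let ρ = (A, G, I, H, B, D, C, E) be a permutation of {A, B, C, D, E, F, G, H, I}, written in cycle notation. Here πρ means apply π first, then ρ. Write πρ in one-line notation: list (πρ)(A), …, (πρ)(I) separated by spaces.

B H A D C E G F I

(πρ)(x) = ρ(π(x)). Computing each image: ρ(π(A)) = ρ(H) = B, ρ(π(B)) = ρ(I) = H, ρ(π(C)) = ρ(E) = A, ρ(π(D)) = ρ(B) = D, ρ(π(E)) = ρ(D) = C, ρ(π(F)) = ρ(C) = E, ρ(π(G)) = ρ(A) = G, ρ(π(H)) = ρ(F) = F, ρ(π(I)) = ρ(G) = I.
Hence πρ = [B H A D C E G F I].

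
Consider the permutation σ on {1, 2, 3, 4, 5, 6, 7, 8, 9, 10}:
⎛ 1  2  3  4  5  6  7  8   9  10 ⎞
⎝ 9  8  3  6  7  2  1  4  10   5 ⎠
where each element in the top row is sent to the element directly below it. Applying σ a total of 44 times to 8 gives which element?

Tracing 8 → 4 → … returns to 8 after 4 steps, so 8 lies in a 4-cycle (2 8 4 6).
On a 4-cycle, σ^4 is the identity, so σ^44 = σ^0 there (44 ≡ 0 mod 4).
So σ^44(8) = 8.

8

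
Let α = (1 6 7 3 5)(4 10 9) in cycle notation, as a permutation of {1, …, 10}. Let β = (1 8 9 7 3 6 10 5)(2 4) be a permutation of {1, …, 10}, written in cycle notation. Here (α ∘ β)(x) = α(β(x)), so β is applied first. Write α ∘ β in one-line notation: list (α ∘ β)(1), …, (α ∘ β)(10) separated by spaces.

(α ∘ β)(x) = α(β(x)). Computing each image: α(β(1)) = α(8) = 8, α(β(2)) = α(4) = 10, α(β(3)) = α(6) = 7, α(β(4)) = α(2) = 2, α(β(5)) = α(1) = 6, α(β(6)) = α(10) = 9, α(β(7)) = α(3) = 5, α(β(8)) = α(9) = 4, α(β(9)) = α(7) = 3, α(β(10)) = α(5) = 1.
Hence α ∘ β = [8 10 7 2 6 9 5 4 3 1].

8 10 7 2 6 9 5 4 3 1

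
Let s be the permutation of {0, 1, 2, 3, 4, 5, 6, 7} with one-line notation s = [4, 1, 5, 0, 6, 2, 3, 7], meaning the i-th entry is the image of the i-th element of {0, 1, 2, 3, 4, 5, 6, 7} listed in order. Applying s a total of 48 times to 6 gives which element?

6

Tracing 6 → 3 → … returns to 6 after 4 steps, so 6 lies in a 4-cycle (0, 4, 6, 3).
On a 4-cycle, s^4 is the identity, so s^48 = s^0 there (48 ≡ 0 mod 4).
So s^48(6) = 6.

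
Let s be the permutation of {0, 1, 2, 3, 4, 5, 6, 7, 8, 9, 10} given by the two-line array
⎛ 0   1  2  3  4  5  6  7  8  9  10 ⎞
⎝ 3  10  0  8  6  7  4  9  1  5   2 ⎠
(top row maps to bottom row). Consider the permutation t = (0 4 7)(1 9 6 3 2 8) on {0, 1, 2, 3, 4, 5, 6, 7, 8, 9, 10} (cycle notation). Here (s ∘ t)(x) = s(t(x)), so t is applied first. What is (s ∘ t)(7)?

3

First apply t: t(7) = 0, then s(0) = 3. Thus (s ∘ t)(7) = 3.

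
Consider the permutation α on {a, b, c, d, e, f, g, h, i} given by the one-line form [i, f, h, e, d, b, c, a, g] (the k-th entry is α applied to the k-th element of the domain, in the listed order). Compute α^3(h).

Tracing h → a → … returns to h after 5 steps, so h lies in a 5-cycle (a, i, g, c, h).
Advancing 3 steps from h: h → a → i → g.

g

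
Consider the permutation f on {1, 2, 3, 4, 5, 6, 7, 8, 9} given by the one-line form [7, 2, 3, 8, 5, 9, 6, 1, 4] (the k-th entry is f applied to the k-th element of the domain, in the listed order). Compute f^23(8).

4

Tracing 8 → 1 → … returns to 8 after 6 steps, so 8 lies in a 6-cycle (1 7 6 9 4 8).
Since the cycle has length 6, f^23 acts on it the same as f^5 (23 mod 6 = 5).
Advancing 5 steps from 8: 8 → 1 → 7 → 6 → 9 → 4.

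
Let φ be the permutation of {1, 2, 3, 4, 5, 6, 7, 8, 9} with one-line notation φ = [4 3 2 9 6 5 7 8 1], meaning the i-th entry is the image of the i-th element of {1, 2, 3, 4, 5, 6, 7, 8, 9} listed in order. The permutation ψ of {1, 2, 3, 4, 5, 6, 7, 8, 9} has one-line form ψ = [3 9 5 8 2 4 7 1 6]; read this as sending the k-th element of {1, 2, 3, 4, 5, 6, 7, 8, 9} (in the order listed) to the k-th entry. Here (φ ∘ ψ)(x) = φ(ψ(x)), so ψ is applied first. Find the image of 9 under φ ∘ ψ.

(φ ∘ ψ)(9) = φ(ψ(9)). ψ(9) = 6, then φ(6) = 5. So (φ ∘ ψ)(9) = 5.

5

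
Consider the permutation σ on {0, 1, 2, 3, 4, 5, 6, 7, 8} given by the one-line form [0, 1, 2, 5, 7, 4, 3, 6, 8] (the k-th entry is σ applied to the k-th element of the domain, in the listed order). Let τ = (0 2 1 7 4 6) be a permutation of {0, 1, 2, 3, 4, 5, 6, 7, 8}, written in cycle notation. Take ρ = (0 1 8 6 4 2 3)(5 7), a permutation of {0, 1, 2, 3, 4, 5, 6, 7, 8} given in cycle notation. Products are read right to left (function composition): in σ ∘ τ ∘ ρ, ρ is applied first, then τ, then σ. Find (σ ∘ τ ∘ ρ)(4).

Chase 4: ρ(4) = 2; τ(2) = 1; σ(1) = 1. Hence (σ ∘ τ ∘ ρ)(4) = 1.

1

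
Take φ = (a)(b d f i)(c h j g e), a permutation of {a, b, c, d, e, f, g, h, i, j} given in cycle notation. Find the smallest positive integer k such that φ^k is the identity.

20

The cycle type of φ is (5, 4, 1).
Since disjoint cycles commute, ord(φ) = lcm(5, 4) = 20.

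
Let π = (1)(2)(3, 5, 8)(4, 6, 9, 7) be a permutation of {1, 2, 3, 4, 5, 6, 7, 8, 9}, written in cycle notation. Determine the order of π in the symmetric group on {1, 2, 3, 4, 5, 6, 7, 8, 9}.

12

The disjoint cycles have lengths 4, 3, 1, 1.
The order of π is the least common multiple of its cycle lengths: lcm(4, 3) = 12.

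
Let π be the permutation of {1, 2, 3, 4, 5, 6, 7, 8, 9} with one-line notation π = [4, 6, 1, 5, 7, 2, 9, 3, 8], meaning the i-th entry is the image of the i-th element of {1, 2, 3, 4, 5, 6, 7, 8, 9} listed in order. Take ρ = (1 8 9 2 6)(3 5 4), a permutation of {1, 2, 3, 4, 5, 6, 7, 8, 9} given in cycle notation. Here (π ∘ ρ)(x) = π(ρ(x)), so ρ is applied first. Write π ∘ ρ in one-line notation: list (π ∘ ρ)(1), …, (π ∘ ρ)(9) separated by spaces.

Chase each element through ρ then π: 1 → 8 → 3; 2 → 6 → 2; 3 → 5 → 7; 4 → 3 → 1; 5 → 4 → 5; 6 → 1 → 4; 7 → 7 → 9; 8 → 9 → 8; 9 → 2 → 6.
So π ∘ ρ in one-line form is 3 2 7 1 5 4 9 8 6.

3 2 7 1 5 4 9 8 6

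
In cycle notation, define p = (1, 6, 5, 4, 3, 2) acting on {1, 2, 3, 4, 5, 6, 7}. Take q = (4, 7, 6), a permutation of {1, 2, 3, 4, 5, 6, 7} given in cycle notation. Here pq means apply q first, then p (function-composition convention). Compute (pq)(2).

1

First apply q: q(2) = 2, then p(2) = 1. Thus (pq)(2) = 1.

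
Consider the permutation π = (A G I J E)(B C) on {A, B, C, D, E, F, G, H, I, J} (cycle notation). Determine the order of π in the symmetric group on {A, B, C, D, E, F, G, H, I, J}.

The disjoint cycles have lengths 5, 2, 1, 1, 1.
The order is lcm(5, 2) = 10.

10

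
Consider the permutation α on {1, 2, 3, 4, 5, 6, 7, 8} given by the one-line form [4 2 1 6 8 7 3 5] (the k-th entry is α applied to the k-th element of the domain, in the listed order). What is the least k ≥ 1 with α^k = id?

10

Writing α as disjoint cycles, the cycle lengths are 5, 2, 1.
The order of α is the least common multiple of its cycle lengths: lcm(5, 2) = 10.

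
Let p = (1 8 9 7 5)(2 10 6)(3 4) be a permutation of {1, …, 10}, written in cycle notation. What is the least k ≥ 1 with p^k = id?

The disjoint cycles have lengths 5, 3, 2.
The order of p is the least common multiple of its cycle lengths: lcm(5, 3, 2) = 30.

30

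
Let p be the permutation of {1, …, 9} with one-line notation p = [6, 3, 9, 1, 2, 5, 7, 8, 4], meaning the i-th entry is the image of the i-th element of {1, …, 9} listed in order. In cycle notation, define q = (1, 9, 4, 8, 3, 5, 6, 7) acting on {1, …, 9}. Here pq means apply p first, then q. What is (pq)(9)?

First apply p: p(9) = 4, then q(4) = 8. Thus (pq)(9) = 8.

8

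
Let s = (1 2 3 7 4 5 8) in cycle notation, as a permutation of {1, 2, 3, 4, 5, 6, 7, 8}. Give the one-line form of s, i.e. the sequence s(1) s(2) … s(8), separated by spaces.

Reading each image from the cycles: 1→2, 2→3, 3→7, 4→5, 5→8, 6→6, 7→4, 8→1.
So the one-line form is 2 3 7 5 8 6 4 1.

2 3 7 5 8 6 4 1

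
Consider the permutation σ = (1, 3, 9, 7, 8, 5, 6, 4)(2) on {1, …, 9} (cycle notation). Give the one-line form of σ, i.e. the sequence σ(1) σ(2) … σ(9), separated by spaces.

Image by image: 1↦3, 2↦2, 3↦9, 4↦1, 5↦6, 6↦4, 7↦8, 8↦5, 9↦7.
So the one-line form is 3 2 9 1 6 4 8 5 7.

3 2 9 1 6 4 8 5 7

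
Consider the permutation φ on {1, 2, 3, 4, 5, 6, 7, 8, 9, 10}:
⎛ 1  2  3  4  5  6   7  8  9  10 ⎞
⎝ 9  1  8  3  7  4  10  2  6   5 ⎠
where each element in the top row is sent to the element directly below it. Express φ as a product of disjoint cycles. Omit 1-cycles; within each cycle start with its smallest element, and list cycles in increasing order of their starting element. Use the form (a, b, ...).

(1, 9, 6, 4, 3, 8, 2)(5, 7, 10)

Iterating φ from 1 gives 1 → 9 → 6 → 4 → 3 → 8 → 2 → 1; that is the 7-cycle (1, 9, 6, 4, 3, 8, 2).
Continuing from each remaining unvisited element yields (1, 9, 6, 4, 3, 8, 2)(5, 7, 10).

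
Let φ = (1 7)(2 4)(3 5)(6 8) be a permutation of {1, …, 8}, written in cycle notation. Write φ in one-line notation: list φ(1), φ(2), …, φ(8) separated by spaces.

Each element maps to the next entry in its cycle (wrapping to the front): 1↦7, 2↦4, 3↦5, 4↦2, 5↦3, 6↦8, 7↦1, 8↦6.
So the one-line form is 7 4 5 2 3 8 1 6.

7 4 5 2 3 8 1 6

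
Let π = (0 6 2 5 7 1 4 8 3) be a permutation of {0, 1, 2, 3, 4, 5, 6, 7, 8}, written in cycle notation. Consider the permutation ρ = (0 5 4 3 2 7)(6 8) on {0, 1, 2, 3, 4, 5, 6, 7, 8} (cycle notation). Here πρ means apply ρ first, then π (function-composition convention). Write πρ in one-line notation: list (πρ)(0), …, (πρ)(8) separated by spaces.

7 4 1 5 0 8 3 6 2

(πρ)(x) = π(ρ(x)). Computing each image: π(ρ(0)) = π(5) = 7, π(ρ(1)) = π(1) = 4, π(ρ(2)) = π(7) = 1, π(ρ(3)) = π(2) = 5, π(ρ(4)) = π(3) = 0, π(ρ(5)) = π(4) = 8, π(ρ(6)) = π(8) = 3, π(ρ(7)) = π(0) = 6, π(ρ(8)) = π(6) = 2.
Hence πρ = [7 4 1 5 0 8 3 6 2].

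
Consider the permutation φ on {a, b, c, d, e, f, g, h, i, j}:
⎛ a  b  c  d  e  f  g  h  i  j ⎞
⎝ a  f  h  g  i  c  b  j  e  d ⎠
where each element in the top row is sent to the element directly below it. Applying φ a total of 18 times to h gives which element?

Tracing h → j → … returns to h after 7 steps, so h lies in a 7-cycle (b, f, c, h, j, d, g).
Powers repeat with period 7 on this cycle, and 18 mod 7 = 4, so φ^18(h) = φ^4(h).
Advancing 4 steps from h: h → j → d → g → b.

b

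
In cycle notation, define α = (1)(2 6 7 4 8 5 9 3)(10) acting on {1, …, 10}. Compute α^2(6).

6 lies in the 8-cycle (2 6 7 4 8 5 9 3).
Stepping 2 places around the cycle: 6 → 7 → 4.

4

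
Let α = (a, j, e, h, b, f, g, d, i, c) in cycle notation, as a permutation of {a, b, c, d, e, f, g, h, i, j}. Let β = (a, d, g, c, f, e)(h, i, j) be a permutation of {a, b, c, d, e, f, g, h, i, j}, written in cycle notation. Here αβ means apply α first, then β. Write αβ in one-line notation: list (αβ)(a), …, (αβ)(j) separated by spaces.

h e d j i c g b f a

For each element, apply α then β: a → j → h; b → f → e; c → a → d; d → i → j; e → h → i; f → g → c; g → d → g; h → b → b; i → c → f; j → e → a.
Collecting the images, αβ = [h e d j i c g b f a].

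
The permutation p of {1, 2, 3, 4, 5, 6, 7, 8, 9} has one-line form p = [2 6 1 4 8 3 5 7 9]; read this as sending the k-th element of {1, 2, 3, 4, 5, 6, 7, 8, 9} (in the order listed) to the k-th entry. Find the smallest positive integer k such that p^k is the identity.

12

Decomposing into disjoint cycles gives cycle lengths 4, 3, 1, 1.
The order of p is the least common multiple of its cycle lengths: lcm(4, 3) = 12.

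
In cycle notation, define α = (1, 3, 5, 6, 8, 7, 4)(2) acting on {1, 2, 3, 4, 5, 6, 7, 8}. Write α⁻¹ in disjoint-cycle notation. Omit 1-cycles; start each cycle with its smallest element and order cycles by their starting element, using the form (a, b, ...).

(1, 4, 7, 8, 6, 5, 3)

The inverse reverses each cycle.
Reversing each cycle of α and rotating so the smallest element leads gives (1, 4, 7, 8, 6, 5, 3).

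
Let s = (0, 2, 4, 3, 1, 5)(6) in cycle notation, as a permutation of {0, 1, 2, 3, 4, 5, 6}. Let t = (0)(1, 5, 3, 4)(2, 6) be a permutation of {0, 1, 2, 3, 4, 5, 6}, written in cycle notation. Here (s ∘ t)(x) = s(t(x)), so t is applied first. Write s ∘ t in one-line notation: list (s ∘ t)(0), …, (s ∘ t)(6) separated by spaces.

2 0 6 3 5 1 4

(s ∘ t)(x) = s(t(x)). Computing each image: s(t(0)) = s(0) = 2, s(t(1)) = s(5) = 0, s(t(2)) = s(6) = 6, s(t(3)) = s(4) = 3, s(t(4)) = s(1) = 5, s(t(5)) = s(3) = 1, s(t(6)) = s(2) = 4.
Hence s ∘ t = [2 0 6 3 5 1 4].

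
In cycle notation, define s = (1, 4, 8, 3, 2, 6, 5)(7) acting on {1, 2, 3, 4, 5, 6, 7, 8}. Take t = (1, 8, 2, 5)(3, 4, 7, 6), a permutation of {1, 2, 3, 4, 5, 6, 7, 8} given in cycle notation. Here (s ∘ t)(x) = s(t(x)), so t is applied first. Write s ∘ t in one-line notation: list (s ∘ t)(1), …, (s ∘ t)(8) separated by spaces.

(s ∘ t)(x) = s(t(x)). Computing each image: s(t(1)) = s(8) = 3, s(t(2)) = s(5) = 1, s(t(3)) = s(4) = 8, s(t(4)) = s(7) = 7, s(t(5)) = s(1) = 4, s(t(6)) = s(3) = 2, s(t(7)) = s(6) = 5, s(t(8)) = s(2) = 6.
Hence s ∘ t = [3 1 8 7 4 2 5 6].

3 1 8 7 4 2 5 6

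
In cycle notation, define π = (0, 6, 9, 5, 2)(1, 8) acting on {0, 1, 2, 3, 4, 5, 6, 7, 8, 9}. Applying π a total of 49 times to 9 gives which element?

9 lies in the 5-cycle (0, 6, 9, 5, 2).
Since the cycle has length 5, π^49 acts on it the same as π^4 (49 mod 5 = 4).
Advancing 4 steps from 9: 9 → 5 → 2 → 0 → 6.

6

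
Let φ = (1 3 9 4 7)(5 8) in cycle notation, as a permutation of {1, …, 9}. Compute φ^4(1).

1 lies in the 5-cycle (1 3 9 4 7).
Advancing 4 steps from 1: 1 → 3 → 9 → 4 → 7.

7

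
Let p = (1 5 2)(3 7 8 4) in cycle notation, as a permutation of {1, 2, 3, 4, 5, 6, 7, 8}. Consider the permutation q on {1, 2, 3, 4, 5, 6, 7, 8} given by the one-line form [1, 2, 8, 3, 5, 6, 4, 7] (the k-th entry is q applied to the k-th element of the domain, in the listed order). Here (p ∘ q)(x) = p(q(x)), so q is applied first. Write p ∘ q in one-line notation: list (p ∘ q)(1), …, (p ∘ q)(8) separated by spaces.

For each element, apply q then p: 1 → 1 → 5; 2 → 2 → 1; 3 → 8 → 4; 4 → 3 → 7; 5 → 5 → 2; 6 → 6 → 6; 7 → 4 → 3; 8 → 7 → 8.
So p ∘ q in one-line form is 5 1 4 7 2 6 3 8.

5 1 4 7 2 6 3 8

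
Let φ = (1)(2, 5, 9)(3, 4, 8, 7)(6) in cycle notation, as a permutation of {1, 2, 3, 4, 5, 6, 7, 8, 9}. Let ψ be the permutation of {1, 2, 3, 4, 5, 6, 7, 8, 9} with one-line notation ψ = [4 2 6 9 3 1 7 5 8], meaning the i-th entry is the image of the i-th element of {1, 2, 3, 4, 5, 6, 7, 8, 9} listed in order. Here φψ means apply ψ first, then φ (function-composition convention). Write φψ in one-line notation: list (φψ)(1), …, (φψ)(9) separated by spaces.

8 5 6 2 4 1 3 9 7

For each element, apply ψ then φ: 1 → 4 → 8; 2 → 2 → 5; 3 → 6 → 6; 4 → 9 → 2; 5 → 3 → 4; 6 → 1 → 1; 7 → 7 → 3; 8 → 5 → 9; 9 → 8 → 7.
Collecting the images, φψ = [8 5 6 2 4 1 3 9 7].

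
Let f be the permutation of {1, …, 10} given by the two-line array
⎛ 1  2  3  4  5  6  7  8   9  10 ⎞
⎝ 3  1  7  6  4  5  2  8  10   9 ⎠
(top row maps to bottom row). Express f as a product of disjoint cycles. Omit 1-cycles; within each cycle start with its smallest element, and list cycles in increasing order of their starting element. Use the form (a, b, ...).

From 1: 1 → 3 → 7 → 2 → 1, closing the cycle (1, 3, 7, 2).
Continuing from each remaining unvisited element yields (1, 3, 7, 2)(4, 6, 5)(9, 10).

(1, 3, 7, 2)(4, 6, 5)(9, 10)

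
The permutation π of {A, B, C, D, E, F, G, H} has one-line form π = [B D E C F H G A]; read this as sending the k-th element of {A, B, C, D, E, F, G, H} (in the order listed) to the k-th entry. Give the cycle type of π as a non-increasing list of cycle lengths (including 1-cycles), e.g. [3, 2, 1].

The disjoint cycles are (A B D C E F H)(G), with lengths 7, 1 in non-increasing order.

[7, 1]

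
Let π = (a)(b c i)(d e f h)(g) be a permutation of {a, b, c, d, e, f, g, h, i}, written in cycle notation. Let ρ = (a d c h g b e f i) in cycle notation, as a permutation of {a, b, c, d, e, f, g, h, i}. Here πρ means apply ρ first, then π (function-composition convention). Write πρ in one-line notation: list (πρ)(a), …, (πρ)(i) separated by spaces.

e f d i h b c g a

For each element, apply ρ then π: a → d → e; b → e → f; c → h → d; d → c → i; e → f → h; f → i → b; g → b → c; h → g → g; i → a → a.
Collecting the images, πρ = [e f d i h b c g a].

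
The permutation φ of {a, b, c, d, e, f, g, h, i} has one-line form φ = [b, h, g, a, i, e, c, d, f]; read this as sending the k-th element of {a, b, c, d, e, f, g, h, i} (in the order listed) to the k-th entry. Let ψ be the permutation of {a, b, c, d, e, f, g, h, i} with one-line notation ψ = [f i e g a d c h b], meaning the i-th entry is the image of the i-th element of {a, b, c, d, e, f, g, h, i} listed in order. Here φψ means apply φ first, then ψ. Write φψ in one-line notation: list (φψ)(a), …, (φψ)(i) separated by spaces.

i h c f b a e g d

(φψ)(x) = ψ(φ(x)). Computing each image: ψ(φ(a)) = ψ(b) = i, ψ(φ(b)) = ψ(h) = h, ψ(φ(c)) = ψ(g) = c, ψ(φ(d)) = ψ(a) = f, ψ(φ(e)) = ψ(i) = b, ψ(φ(f)) = ψ(e) = a, ψ(φ(g)) = ψ(c) = e, ψ(φ(h)) = ψ(d) = g, ψ(φ(i)) = ψ(f) = d.
Hence φψ = [i h c f b a e g d].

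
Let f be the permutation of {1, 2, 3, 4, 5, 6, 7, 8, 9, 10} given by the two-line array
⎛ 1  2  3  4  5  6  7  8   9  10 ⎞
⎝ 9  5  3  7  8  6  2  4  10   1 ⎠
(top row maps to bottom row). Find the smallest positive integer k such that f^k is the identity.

15

Decomposing into disjoint cycles gives cycle lengths 5, 3, 1, 1.
The order is lcm(5, 3) = 15.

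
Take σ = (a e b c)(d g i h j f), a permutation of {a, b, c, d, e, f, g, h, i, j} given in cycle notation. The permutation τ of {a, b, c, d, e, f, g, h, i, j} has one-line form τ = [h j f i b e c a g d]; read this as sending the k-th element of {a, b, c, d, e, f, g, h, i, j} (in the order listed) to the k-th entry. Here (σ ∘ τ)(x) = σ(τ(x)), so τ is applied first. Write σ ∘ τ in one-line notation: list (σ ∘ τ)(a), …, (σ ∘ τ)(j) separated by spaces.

For each element, apply τ then σ: a → h → j; b → j → f; c → f → d; d → i → h; e → b → c; f → e → b; g → c → a; h → a → e; i → g → i; j → d → g.
Collecting the images, σ ∘ τ = [j f d h c b a e i g].

j f d h c b a e i g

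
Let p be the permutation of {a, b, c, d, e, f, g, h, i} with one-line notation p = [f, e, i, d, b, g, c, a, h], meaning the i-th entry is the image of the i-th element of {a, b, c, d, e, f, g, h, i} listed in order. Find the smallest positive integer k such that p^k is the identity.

6

The disjoint-cycle form of p has cycle lengths 6, 2, 1.
The order is lcm(6, 2) = 6.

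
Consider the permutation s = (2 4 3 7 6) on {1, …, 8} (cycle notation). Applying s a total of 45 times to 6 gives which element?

6 lies in the 5-cycle (2 4 3 7 6).
Powers repeat with period 5 on this cycle, and 45 mod 5 = 0, so s^45(6) = s^0(6).
So s^45(6) = 6.

6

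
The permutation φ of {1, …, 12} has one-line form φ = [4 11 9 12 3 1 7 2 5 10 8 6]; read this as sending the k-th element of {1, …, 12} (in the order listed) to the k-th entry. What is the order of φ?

12

The disjoint-cycle form of φ has cycle lengths 4, 3, 3, 1, 1.
The order is lcm(4, 3, 3) = 12.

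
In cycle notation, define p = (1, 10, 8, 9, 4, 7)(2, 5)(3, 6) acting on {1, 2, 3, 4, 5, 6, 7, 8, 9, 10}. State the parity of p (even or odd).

The cycle lengths are 6, 2, 2.
A cycle is odd iff its length is even; p has 3 even-length cycles, so sgn(p) = (−1)^3 and p is odd.

odd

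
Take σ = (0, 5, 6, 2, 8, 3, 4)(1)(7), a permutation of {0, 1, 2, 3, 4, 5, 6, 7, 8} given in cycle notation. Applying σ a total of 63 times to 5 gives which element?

5 lies in the 7-cycle (0, 5, 6, 2, 8, 3, 4).
Since the cycle has length 7, σ^63 acts on it the same as σ^0 (63 mod 7 = 0).
So σ^63(5) = 5.

5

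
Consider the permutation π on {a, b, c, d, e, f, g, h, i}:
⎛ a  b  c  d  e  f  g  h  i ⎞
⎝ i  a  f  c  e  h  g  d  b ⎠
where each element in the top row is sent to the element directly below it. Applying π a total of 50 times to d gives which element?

f

Tracing d → c → … returns to d after 4 steps, so d lies in a 4-cycle (c, f, h, d).
On a 4-cycle, π^4 is the identity, so π^50 = π^2 there (50 ≡ 2 mod 4).
Stepping 2 places around the cycle: d → c → f.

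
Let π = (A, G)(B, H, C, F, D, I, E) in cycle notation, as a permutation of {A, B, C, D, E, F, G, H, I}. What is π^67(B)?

B lies in the 7-cycle (B, H, C, F, D, I, E).
On a 7-cycle, π^7 is the identity, so π^67 = π^4 there (67 ≡ 4 mod 7).
Stepping 4 places around the cycle: B → H → C → F → D.

D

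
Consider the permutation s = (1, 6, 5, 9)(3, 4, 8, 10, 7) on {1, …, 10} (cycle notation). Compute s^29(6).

5

6 lies in the 4-cycle (1, 6, 5, 9).
Powers repeat with period 4 on this cycle, and 29 mod 4 = 1, so s^29(6) = s^1(6).
Stepping 1 place around the cycle: 6 → 5.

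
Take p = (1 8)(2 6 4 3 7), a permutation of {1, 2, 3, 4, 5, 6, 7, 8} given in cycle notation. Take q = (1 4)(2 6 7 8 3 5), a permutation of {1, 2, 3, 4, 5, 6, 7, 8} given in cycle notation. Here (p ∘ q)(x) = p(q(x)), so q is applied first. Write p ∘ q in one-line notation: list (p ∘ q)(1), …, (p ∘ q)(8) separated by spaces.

3 4 5 8 6 2 1 7

For each element, apply q then p: 1 → 4 → 3; 2 → 6 → 4; 3 → 5 → 5; 4 → 1 → 8; 5 → 2 → 6; 6 → 7 → 2; 7 → 8 → 1; 8 → 3 → 7.
Collecting the images, p ∘ q = [3 4 5 8 6 2 1 7].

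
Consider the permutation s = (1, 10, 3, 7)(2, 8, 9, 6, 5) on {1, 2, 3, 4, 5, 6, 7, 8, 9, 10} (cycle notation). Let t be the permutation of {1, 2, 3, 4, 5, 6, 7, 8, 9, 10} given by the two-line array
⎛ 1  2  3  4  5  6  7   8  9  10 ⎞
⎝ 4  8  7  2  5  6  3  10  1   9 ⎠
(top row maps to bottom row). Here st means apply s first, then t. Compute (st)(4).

First apply s: s(4) = 4, then t(4) = 2. Thus (st)(4) = 2.

2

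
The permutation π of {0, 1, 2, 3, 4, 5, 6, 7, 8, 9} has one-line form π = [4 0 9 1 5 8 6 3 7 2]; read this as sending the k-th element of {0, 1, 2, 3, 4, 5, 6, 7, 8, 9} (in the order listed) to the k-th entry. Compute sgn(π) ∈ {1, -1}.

-1

In disjoint-cycle form the cycle lengths are 7, 2, 1.
A cycle of length ℓ contributes ℓ−1 transpositions, so π is a product of 6 + 1 = 7 transpositions — odd.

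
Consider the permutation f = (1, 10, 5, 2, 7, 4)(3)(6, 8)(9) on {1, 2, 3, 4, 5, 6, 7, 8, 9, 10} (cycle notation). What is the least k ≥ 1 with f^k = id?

6

The cycle type of f is (6, 2, 1, 1).
Since disjoint cycles commute, ord(f) = lcm(6, 2) = 6.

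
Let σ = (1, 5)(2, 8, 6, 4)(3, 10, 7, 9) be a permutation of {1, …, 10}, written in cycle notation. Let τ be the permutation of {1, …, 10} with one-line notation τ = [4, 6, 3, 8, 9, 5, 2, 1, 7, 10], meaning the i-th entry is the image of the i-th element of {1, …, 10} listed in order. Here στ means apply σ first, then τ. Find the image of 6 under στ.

σ(6) = 4, then τ(4) = 8; composing gives (στ)(6) = 8.

8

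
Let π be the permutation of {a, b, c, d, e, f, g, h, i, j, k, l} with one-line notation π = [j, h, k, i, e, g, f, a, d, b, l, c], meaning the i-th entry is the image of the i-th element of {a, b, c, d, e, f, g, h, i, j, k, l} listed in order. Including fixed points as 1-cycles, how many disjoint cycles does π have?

The cycle decomposition is (a, j, b, h)(c, k, l)(d, i)(e)(f, g), which has 5 cycles (counting 1-cycles).

5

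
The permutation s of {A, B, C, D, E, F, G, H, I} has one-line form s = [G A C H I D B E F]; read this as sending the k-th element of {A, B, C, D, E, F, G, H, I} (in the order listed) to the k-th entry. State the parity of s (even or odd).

even

In disjoint-cycle form the cycle lengths are 5, 3, 1.
A cycle is odd iff its length is even; s has 0 even-length cycles, so sgn(s) = (−1)^0 and s is even.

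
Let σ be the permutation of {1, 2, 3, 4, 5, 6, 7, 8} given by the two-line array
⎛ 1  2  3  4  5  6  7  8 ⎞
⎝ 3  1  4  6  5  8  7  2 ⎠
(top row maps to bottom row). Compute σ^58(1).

Tracing 1 → 3 → … returns to 1 after 6 steps, so 1 lies in a 6-cycle (1 3 4 6 8 2).
Since the cycle has length 6, σ^58 acts on it the same as σ^4 (58 mod 6 = 4).
Stepping 4 places around the cycle: 1 → 3 → 4 → 6 → 8.

8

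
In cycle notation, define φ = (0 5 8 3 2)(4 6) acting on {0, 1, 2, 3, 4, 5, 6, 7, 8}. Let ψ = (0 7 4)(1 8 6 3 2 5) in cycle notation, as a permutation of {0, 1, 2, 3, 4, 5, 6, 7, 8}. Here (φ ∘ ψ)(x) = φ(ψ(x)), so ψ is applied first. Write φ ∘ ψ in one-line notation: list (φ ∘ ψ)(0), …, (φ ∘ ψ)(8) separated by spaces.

For each element, apply ψ then φ: 0 → 7 → 7; 1 → 8 → 3; 2 → 5 → 8; 3 → 2 → 0; 4 → 0 → 5; 5 → 1 → 1; 6 → 3 → 2; 7 → 4 → 6; 8 → 6 → 4.
Collecting the images, φ ∘ ψ = [7 3 8 0 5 1 2 6 4].

7 3 8 0 5 1 2 6 4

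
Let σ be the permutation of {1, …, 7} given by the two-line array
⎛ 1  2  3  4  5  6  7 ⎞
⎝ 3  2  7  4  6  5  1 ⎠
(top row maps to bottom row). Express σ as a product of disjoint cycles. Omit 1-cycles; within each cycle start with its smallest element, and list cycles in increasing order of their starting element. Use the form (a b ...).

(1 3 7)(5 6)

Start at 1 and follow images: 1 → 3 → 7 → 1, giving the cycle (1 3 7).
Continuing from each remaining unvisited element yields (1 3 7)(5 6).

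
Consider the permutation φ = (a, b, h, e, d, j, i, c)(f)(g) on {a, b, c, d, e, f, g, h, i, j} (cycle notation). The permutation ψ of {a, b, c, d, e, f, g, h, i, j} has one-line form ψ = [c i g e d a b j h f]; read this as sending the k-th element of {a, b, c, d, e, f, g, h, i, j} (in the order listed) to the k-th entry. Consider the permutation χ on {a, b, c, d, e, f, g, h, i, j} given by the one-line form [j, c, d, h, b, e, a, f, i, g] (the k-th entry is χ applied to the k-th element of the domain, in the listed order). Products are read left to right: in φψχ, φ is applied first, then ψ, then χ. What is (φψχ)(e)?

(φψχ)(e) = χ(ψ(φ(e))). φ(e) = d, then ψ(d) = e, then χ(e) = b, so the result is b.

b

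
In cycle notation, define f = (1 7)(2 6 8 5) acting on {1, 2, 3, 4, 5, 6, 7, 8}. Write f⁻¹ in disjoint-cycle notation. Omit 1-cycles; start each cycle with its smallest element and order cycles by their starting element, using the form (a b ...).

(1 7)(2 5 8 6)

If f sends a → b within a cycle, f⁻¹ sends b → a; equivalently, reverse each cycle.
Reversing each cycle of f and rotating so the smallest element leads gives (1 7)(2 5 8 6).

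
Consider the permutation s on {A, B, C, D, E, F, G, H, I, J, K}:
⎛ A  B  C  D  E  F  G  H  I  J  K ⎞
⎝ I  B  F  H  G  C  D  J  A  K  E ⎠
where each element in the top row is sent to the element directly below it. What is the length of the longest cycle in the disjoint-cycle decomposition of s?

Decomposing into disjoint cycles gives (A I)(C F)(D H J K E G); the longest has length 6.

6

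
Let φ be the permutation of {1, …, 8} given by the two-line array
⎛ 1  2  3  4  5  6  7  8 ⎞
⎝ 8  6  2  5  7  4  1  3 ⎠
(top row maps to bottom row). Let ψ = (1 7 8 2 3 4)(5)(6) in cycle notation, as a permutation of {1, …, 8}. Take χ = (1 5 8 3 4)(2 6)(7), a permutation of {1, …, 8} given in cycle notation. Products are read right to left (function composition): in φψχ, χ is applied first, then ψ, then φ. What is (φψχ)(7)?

3

(φψχ)(7) = φ(ψ(χ(7))). χ(7) = 7, then ψ(7) = 8, then φ(8) = 3, so the result is 3.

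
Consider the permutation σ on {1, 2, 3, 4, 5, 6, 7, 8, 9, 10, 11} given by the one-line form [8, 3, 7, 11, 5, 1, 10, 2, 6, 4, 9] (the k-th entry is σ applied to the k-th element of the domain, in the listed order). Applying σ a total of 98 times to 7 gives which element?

2

Tracing 7 → 10 → … returns to 7 after 10 steps, so 7 lies in a 10-cycle (1, 8, 2, 3, 7, 10, 4, 11, 9, 6).
On a 10-cycle, σ^10 is the identity, so σ^98 = σ^8 there (98 ≡ 8 mod 10).
Advancing 8 steps from 7: 7 → 10 → 4 → 11 → 9 → 6 → 1 → 8 → 2.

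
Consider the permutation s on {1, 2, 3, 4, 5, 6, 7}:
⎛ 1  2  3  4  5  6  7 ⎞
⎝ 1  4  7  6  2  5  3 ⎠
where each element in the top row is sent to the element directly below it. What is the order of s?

4

Writing s as disjoint cycles, the cycle lengths are 4, 2, 1.
Since disjoint cycles commute, ord(s) = lcm(4, 2) = 4.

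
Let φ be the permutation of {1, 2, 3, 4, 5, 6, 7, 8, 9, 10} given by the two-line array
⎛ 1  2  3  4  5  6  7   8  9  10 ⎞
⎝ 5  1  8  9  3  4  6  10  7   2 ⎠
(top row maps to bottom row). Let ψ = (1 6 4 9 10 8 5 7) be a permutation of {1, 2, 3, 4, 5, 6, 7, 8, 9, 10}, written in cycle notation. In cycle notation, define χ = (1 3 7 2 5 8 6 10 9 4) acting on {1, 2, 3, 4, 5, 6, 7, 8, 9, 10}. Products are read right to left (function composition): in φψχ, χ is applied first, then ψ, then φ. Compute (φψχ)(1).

(φψχ)(1) = φ(ψ(χ(1))). χ(1) = 3, then ψ(3) = 3, then φ(3) = 8, so the result is 8.

8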